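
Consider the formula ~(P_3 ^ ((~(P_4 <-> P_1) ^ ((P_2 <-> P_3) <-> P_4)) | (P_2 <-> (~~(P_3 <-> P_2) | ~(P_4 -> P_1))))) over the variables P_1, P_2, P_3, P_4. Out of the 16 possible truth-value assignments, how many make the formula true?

P_1 | P_2 | P_3 | P_4 || φ
 0  |  0  |  0  |  0  || 1
 0  |  0  |  0  |  1  || 1
 0  |  0  |  1  |  0  || 1
 0  |  0  |  1  |  1  || 1
 0  |  1  |  0  |  0  || 0
 0  |  1  |  0  |  1  || 0
 0  |  1  |  1  |  0  || 1
 0  |  1  |  1  |  1  || 1
 1  |  0  |  0  |  0  || 0
 1  |  0  |  0  |  1  || 0
 1  |  0  |  1  |  0  || 1
 1  |  0  |  1  |  1  || 1
 1  |  1  |  0  |  0  || 1
 1  |  1  |  0  |  1  || 1
 1  |  1  |  1  |  0  || 1
 1  |  1  |  1  |  1  || 1
The formula is true on 12 of the 16 rows.

12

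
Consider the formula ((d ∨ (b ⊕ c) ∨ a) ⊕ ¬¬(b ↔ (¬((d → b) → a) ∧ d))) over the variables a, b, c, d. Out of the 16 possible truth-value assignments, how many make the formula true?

a  b  c  d  |  φ
T  T  T  T  |  T
T  T  T  F  |  T
T  T  F  T  |  T
T  T  F  F  |  T
T  F  T  T  |  F
T  F  T  F  |  F
T  F  F  T  |  F
T  F  F  F  |  F
F  T  T  T  |  F
F  T  T  F  |  F
F  T  F  T  |  F
F  T  F  F  |  T
F  F  T  T  |  F
F  F  T  F  |  F
F  F  F  T  |  F
F  F  F  F  |  T
The formula is true on 6 of the 16 rows.

6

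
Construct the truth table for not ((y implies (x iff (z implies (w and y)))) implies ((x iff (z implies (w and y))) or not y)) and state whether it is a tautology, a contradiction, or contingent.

contradiction

x  y  z  w  |  (w and y)  (z implies (w and y))  not y  φ
T  T  T  T  |      T                T              F    F
T  T  T  F  |      F                F              F    F
T  T  F  T  |      T                T              F    F
T  T  F  F  |      F                T              F    F
T  F  T  T  |      F                F              T    F
T  F  T  F  |      F                F              T    F
T  F  F  T  |      F                T              T    F
T  F  F  F  |      F                T              T    F
F  T  T  T  |      T                T              F    F
F  T  T  F  |      F                F              F    F
F  T  F  T  |      T                T              F    F
F  T  F  F  |      F                T              F    F
F  F  T  T  |      F                F              T    F
F  F  T  F  |      F                F              T    F
F  F  F  T  |      F                T              T    F
F  F  F  F  |      F                T              T    F
Every row is F, so the formula is a contradiction.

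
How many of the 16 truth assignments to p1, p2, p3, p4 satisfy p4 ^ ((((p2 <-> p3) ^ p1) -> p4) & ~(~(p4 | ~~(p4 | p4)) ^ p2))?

6

p1 | p2 | p3 | p4 | φ
-- | -- | -- | -- | -
F  | F  | F  | F  | F
F  | F  | F  | T  | F
F  | F  | T  | F  | F
F  | F  | T  | T  | F
F  | T  | F  | F  | T
F  | T  | F  | T  | T
F  | T  | T  | F  | F
F  | T  | T  | T  | T
T  | F  | F  | F  | F
T  | F  | F  | T  | F
T  | F  | T  | F  | F
T  | F  | T  | T  | F
T  | T  | F  | F  | F
T  | T  | F  | T  | T
T  | T  | T  | F  | T
T  | T  | T  | T  | T
The formula is true on 6 of the 16 rows.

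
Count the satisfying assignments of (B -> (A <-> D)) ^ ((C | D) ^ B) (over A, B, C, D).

A | B | C | D || φ
T | T | T | T || T
T | T | T | F || F
T | T | F | T || T
T | T | F | F || T
T | F | T | T || F
T | F | T | F || F
T | F | F | T || F
T | F | F | F || T
F | T | T | T || F
F | T | T | F || T
F | T | F | T || F
F | T | F | F || F
F | F | T | T || F
F | F | T | F || F
F | F | F | T || F
F | F | F | F || T
The formula is true on 6 of the 16 rows.

6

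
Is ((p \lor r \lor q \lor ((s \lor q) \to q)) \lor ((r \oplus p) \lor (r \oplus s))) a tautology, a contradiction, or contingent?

tautology

p  q  r  s  |  (s \lor q)  ((s \lor q) \to q)  (r \oplus p)  (r \oplus s)  φ
1  1  1  1  |      1               1                0             0        1
1  1  1  0  |      1               1                0             1        1
1  1  0  1  |      1               1                1             1        1
1  1  0  0  |      1               1                1             0        1
1  0  1  1  |      1               0                0             0        1
1  0  1  0  |      0               1                0             1        1
1  0  0  1  |      1               0                1             1        1
1  0  0  0  |      0               1                1             0        1
0  1  1  1  |      1               1                1             0        1
0  1  1  0  |      1               1                1             1        1
0  1  0  1  |      1               1                0             1        1
0  1  0  0  |      1               1                0             0        1
0  0  1  1  |      1               0                1             0        1
0  0  1  0  |      0               1                1             1        1
0  0  0  1  |      1               0                0             1        1
0  0  0  0  |      0               1                0             0        1
Every row is 1, so the formula is a tautology.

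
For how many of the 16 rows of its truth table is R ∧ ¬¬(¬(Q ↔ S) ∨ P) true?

P | Q | R | S | (Q ↔ S) | ¬(Q ↔ S) | (¬(Q ↔ S) ∨ P) | ¬(¬(Q ↔ S) ∨ P) | ¬¬(¬(Q ↔ S) ∨ P) | (R ∧ ¬¬(¬(Q ↔ S) ∨ P))
- | - | - | - | ------- | -------- | -------------- | --------------- | ---------------- | ----------------------
1 | 1 | 1 | 1 |    1    |    0     |       1        |        0        |        1         |           1           
1 | 1 | 1 | 0 |    0    |    1     |       1        |        0        |        1         |           1           
1 | 1 | 0 | 1 |    1    |    0     |       1        |        0        |        1         |           0           
1 | 1 | 0 | 0 |    0    |    1     |       1        |        0        |        1         |           0           
1 | 0 | 1 | 1 |    0    |    1     |       1        |        0        |        1         |           1           
1 | 0 | 1 | 0 |    1    |    0     |       1        |        0        |        1         |           1           
1 | 0 | 0 | 1 |    0    |    1     |       1        |        0        |        1         |           0           
1 | 0 | 0 | 0 |    1    |    0     |       1        |        0        |        1         |           0           
0 | 1 | 1 | 1 |    1    |    0     |       0        |        1        |        0         |           0           
0 | 1 | 1 | 0 |    0    |    1     |       1        |        0        |        1         |           1           
0 | 1 | 0 | 1 |    1    |    0     |       0        |        1        |        0         |           0           
0 | 1 | 0 | 0 |    0    |    1     |       1        |        0        |        1         |           0           
0 | 0 | 1 | 1 |    0    |    1     |       1        |        0        |        1         |           1           
0 | 0 | 1 | 0 |    1    |    0     |       0        |        1        |        0         |           0           
0 | 0 | 0 | 1 |    0    |    1     |       1        |        0        |        1         |           0           
0 | 0 | 0 | 0 |    1    |    0     |       0        |        1        |        0         |           0           
The formula is true on 6 of the 16 rows.

6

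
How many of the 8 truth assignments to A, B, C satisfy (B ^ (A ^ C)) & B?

2

A | B | C | (A ^ C) | (B ^ (A ^ C)) | ((B ^ (A ^ C)) & B)
- | - | - | ------- | ------------- | -------------------
F | F | F |    F    |       F       |          F         
F | F | T |    T    |       T       |          F         
F | T | F |    F    |       T       |          T         
F | T | T |    T    |       F       |          F         
T | F | F |    T    |       T       |          F         
T | F | T |    F    |       F       |          F         
T | T | F |    T    |       F       |          F         
T | T | T |    F    |       T       |          T         
The formula is true on 2 of the 8 rows.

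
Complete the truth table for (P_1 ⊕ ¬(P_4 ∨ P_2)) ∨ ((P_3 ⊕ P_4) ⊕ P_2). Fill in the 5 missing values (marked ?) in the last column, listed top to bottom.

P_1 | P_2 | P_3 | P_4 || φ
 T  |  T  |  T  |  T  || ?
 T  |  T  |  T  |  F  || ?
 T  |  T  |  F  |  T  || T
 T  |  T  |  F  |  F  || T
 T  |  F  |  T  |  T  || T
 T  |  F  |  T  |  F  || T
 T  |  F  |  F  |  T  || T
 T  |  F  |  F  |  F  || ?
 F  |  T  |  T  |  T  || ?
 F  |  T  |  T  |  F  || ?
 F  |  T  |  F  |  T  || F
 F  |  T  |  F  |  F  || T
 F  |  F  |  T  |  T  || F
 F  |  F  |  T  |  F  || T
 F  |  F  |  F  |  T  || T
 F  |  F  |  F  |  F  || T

T, T, F, T, F

Row P_1=T, P_2=T, P_3=T, P_4=T: (P_1 ⊕ ¬(P_4 ∨ P_2)) = T, ((P_3 ⊕ P_4) ⊕ P_2) = T, so the formula = T.
Row P_1=T, P_2=T, P_3=T, P_4=F: (P_1 ⊕ ¬(P_4 ∨ P_2)) = T, ((P_3 ⊕ P_4) ⊕ P_2) = F, so the formula = T.
Row P_1=T, P_2=F, P_3=F, P_4=F: (P_1 ⊕ ¬(P_4 ∨ P_2)) = F, ((P_3 ⊕ P_4) ⊕ P_2) = F, so the formula = F.
Row P_1=F, P_2=T, P_3=T, P_4=T: (P_1 ⊕ ¬(P_4 ∨ P_2)) = F, ((P_3 ⊕ P_4) ⊕ P_2) = T, so the formula = T.
Row P_1=F, P_2=T, P_3=T, P_4=F: (P_1 ⊕ ¬(P_4 ∨ P_2)) = F, ((P_3 ⊕ P_4) ⊕ P_2) = F, so the formula = F.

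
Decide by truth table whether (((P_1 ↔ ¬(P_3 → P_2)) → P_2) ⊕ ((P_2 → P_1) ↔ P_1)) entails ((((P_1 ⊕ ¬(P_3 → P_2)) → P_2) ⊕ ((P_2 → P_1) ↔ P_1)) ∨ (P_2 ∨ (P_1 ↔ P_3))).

 P_1  |  P_2  |  P_3  ||   φ   |   ψ  
 True |  True |  True || False |  True
 True |  True | False || False |  True
 True | False |  True ||  True |  True
 True | False | False || False |  True
False |  True |  True || False |  True
False |  True | False || False |  True
False | False |  True ||  True | False
False | False | False || False |  True
At P_1=False, P_2=False, P_3=True we have φ true but ψ false, so φ does not entail ψ.

no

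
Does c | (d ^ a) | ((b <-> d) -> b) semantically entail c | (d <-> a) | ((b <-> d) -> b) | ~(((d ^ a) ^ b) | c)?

a | b | c | d | φ | ψ
- | - | - | - | - | -
T | T | T | T | T | T
T | T | T | F | T | T
T | T | F | T | T | T
T | T | F | F | T | T
T | F | T | T | T | T
T | F | T | F | T | T
T | F | F | T | T | T
T | F | F | F | T | F
F | T | T | T | T | T
F | T | T | F | T | T
F | T | F | T | T | T
F | T | F | F | T | T
F | F | T | T | T | T
F | F | T | F | T | T
F | F | F | T | T | T
F | F | F | F | F | T
At a=T, b=F, c=F, d=F we have φ true but ψ false, so φ does not entail ψ.

no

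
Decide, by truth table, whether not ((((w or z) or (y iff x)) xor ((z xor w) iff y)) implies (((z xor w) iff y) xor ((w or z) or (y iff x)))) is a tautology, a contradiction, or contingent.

contradiction

  x   |   y   |   z   |   w   |   φ  
----- | ----- | ----- | ----- | -----
 True |  True |  True |  True | False
 True |  True |  True | False | False
 True |  True | False |  True | False
 True |  True | False | False | False
 True | False |  True |  True | False
 True | False |  True | False | False
 True | False | False |  True | False
 True | False | False | False | False
False |  True |  True |  True | False
False |  True |  True | False | False
False |  True | False |  True | False
False |  True | False | False | False
False | False |  True |  True | False
False | False |  True | False | False
False | False | False |  True | False
False | False | False | False | False
Every row is False, so the formula is a contradiction.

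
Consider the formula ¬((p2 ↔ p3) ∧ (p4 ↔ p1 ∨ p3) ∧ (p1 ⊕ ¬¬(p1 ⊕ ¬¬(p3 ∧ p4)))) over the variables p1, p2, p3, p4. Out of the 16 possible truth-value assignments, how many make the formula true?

14

p1 | p2 | p3 | p4 || (p2 ↔ p3) | (p1 ∨ p3) | (p4 ↔ (p1 ∨ p3)) | (p3 ∧ p4) | ¬(p3 ∧ p4) | ¬¬(p3 ∧ p4) | (p1 ⊕ ¬¬(p3 ∧ p4)) | ¬(p1 ⊕ ¬¬(p3 ∧ p4)) | ¬¬(p1 ⊕ ¬¬(p3 ∧ p4)) | (p1 ⊕ ¬¬(p1 ⊕ ¬¬(p3 ∧ p4))) | φ
T  | T  | T  | T  ||     T     |     T     |        T         |     T     |     F      |      T      |         F          |          T          |          F           |              T              | F
T  | T  | T  | F  ||     T     |     T     |        F         |     F     |     T      |      F      |         T          |          F          |          T           |              F              | T
T  | T  | F  | T  ||     F     |     T     |        T         |     F     |     T      |      F      |         T          |          F          |          T           |              F              | T
T  | T  | F  | F  ||     F     |     T     |        F         |     F     |     T      |      F      |         T          |          F          |          T           |              F              | T
T  | F  | T  | T  ||     F     |     T     |        T         |     T     |     F      |      T      |         F          |          T          |          F           |              T              | T
T  | F  | T  | F  ||     F     |     T     |        F         |     F     |     T      |      F      |         T          |          F          |          T           |              F              | T
T  | F  | F  | T  ||     T     |     T     |        T         |     F     |     T      |      F      |         T          |          F          |          T           |              F              | T
T  | F  | F  | F  ||     T     |     T     |        F         |     F     |     T      |      F      |         T          |          F          |          T           |              F              | T
F  | T  | T  | T  ||     T     |     T     |        T         |     T     |     F      |      T      |         T          |          F          |          T           |              T              | F
F  | T  | T  | F  ||     T     |     T     |        F         |     F     |     T      |      F      |         F          |          T          |          F           |              F              | T
F  | T  | F  | T  ||     F     |     F     |        F         |     F     |     T      |      F      |         F          |          T          |          F           |              F              | T
F  | T  | F  | F  ||     F     |     F     |        T         |     F     |     T      |      F      |         F          |          T          |          F           |              F              | T
F  | F  | T  | T  ||     F     |     T     |        T         |     T     |     F      |      T      |         T          |          F          |          T           |              T              | T
F  | F  | T  | F  ||     F     |     T     |        F         |     F     |     T      |      F      |         F          |          T          |          F           |              F              | T
F  | F  | F  | T  ||     T     |     F     |        F         |     F     |     T      |      F      |         F          |          T          |          F           |              F              | T
F  | F  | F  | F  ||     T     |     F     |        T         |     F     |     T      |      F      |         F          |          T          |          F           |              F              | T
The formula is true on 14 of the 16 rows.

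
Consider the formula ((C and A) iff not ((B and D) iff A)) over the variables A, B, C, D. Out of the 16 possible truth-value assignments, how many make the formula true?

10

A | B | C | D || φ
F | F | F | F || T
F | F | F | T || T
F | F | T | F || T
F | F | T | T || T
F | T | F | F || T
F | T | F | T || F
F | T | T | F || T
F | T | T | T || F
T | F | F | F || F
T | F | F | T || F
T | F | T | F || T
T | F | T | T || T
T | T | F | F || F
T | T | F | T || T
T | T | T | F || T
T | T | T | T || F
The formula is true on 10 of the 16 rows.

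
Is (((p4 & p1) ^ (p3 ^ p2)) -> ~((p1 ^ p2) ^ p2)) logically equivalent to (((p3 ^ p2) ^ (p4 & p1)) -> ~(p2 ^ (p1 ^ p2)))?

  p1  |   p2  |   p3  |   p4  |   φ   |   ψ  
----- | ----- | ----- | ----- | ----- | -----
 True |  True |  True |  True | False | False
 True |  True |  True | False |  True |  True
 True |  True | False |  True |  True |  True
 True |  True | False | False | False | False
 True | False |  True |  True |  True |  True
 True | False |  True | False | False | False
 True | False | False |  True | False | False
 True | False | False | False |  True |  True
False |  True |  True |  True |  True |  True
False |  True |  True | False |  True |  True
False |  True | False |  True |  True |  True
False |  True | False | False |  True |  True
False | False |  True |  True |  True |  True
False | False |  True | False |  True |  True
False | False | False |  True |  True |  True
False | False | False | False |  True |  True
The columns for φ and ψ agree on every row, so they are logically equivalent.

equivalent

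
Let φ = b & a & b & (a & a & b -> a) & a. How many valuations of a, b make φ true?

a  b  |  φ
1  1  |  1
1  0  |  0
0  1  |  0
0  0  |  0
The formula is true on 1 of the 4 rows.

1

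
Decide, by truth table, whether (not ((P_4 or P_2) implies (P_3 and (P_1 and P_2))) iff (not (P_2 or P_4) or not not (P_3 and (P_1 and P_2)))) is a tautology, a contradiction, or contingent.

contradiction

P_1  P_2  P_3  P_4  |  φ
 T    T    T    T   |  F
 T    T    T    F   |  F
 T    T    F    T   |  F
 T    T    F    F   |  F
 T    F    T    T   |  F
 T    F    T    F   |  F
 T    F    F    T   |  F
 T    F    F    F   |  F
 F    T    T    T   |  F
 F    T    T    F   |  F
 F    T    F    T   |  F
 F    T    F    F   |  F
 F    F    T    T   |  F
 F    F    T    F   |  F
 F    F    F    T   |  F
 F    F    F    F   |  F
Every row is F, so the formula is a contradiction.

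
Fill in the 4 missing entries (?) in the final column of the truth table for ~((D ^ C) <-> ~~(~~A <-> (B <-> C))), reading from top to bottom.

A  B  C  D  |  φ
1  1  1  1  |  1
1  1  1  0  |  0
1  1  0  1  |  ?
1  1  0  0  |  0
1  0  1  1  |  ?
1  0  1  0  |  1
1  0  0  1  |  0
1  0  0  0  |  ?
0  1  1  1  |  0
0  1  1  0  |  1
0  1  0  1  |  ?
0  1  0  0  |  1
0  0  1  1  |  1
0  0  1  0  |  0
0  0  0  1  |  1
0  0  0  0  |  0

1, 0, 1, 0

Row A=1, B=1, C=0, D=1: (D ^ C) = 1, ~~(~~A <-> (B <-> C)) = 0, ((D ^ C) <-> ~~(~~A <-> (B <-> C))) = 0, so the formula = 1.
Row A=1, B=0, C=1, D=1: (D ^ C) = 0, ~~(~~A <-> (B <-> C)) = 0, ((D ^ C) <-> ~~(~~A <-> (B <-> C))) = 1, so the formula = 0.
Row A=1, B=0, C=0, D=0: (D ^ C) = 0, ~~(~~A <-> (B <-> C)) = 1, ((D ^ C) <-> ~~(~~A <-> (B <-> C))) = 0, so the formula = 1.
Row A=0, B=1, C=0, D=1: (D ^ C) = 1, ~~(~~A <-> (B <-> C)) = 1, ((D ^ C) <-> ~~(~~A <-> (B <-> C))) = 1, so the formula = 0.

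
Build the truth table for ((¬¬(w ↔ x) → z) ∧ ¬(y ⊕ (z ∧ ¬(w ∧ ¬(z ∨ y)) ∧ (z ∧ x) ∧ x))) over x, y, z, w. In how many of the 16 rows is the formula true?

6

x  y  z  w  |  (w ↔ x)  ¬(w ↔ x)  ¬¬(w ↔ x)  (¬¬(w ↔ x) → z)  (z ∨ y)  ¬(z ∨ y)  (w ∧ ¬(z ∨ y))  ¬(w ∧ ¬(z ∨ y))  (z ∧ x)  φ
0  0  0  0  |     1        0          1             0            0        1            0                1            0     0
0  0  0  1  |     0        1          0             1            0        1            1                0            0     1
0  0  1  0  |     1        0          1             1            1        0            0                1            0     1
0  0  1  1  |     0        1          0             1            1        0            0                1            0     1
0  1  0  0  |     1        0          1             0            1        0            0                1            0     0
0  1  0  1  |     0        1          0             1            1        0            0                1            0     0
0  1  1  0  |     1        0          1             1            1        0            0                1            0     0
0  1  1  1  |     0        1          0             1            1        0            0                1            0     0
1  0  0  0  |     0        1          0             1            0        1            0                1            0     1
1  0  0  1  |     1        0          1             0            0        1            1                0            0     0
1  0  1  0  |     0        1          0             1            1        0            0                1            1     0
1  0  1  1  |     1        0          1             1            1        0            0                1            1     0
1  1  0  0  |     0        1          0             1            1        0            0                1            0     0
1  1  0  1  |     1        0          1             0            1        0            0                1            0     0
1  1  1  0  |     0        1          0             1            1        0            0                1            1     1
1  1  1  1  |     1        0          1             1            1        0            0                1            1     1
The formula is true on 6 of the 16 rows.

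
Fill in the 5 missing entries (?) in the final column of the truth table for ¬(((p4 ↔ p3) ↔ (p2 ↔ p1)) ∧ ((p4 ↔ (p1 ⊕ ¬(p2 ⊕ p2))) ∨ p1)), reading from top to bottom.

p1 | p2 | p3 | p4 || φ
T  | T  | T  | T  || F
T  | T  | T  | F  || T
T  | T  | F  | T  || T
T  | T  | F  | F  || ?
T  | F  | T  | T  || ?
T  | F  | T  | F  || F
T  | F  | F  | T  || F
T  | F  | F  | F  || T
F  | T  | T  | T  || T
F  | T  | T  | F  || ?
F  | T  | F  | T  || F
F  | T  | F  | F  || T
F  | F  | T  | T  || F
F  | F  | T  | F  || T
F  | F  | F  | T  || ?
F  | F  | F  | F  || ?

Row p1=T, p2=T, p3=F, p4=F: ((p4 ↔ p3) ↔ (p2 ↔ p1)) = T, ((p4 ↔ (p1 ⊕ ¬(p2 ⊕ p2))) ∨ p1) = T, (((p4 ↔ p3) ↔ (p2 ↔ p1)) ∧ ((p4 ↔ (p1 ⊕ ¬(p2 ⊕ p2))) ∨ p1)) = T, so the formula = F.
Row p1=T, p2=F, p3=T, p4=T: ((p4 ↔ p3) ↔ (p2 ↔ p1)) = F, ((p4 ↔ (p1 ⊕ ¬(p2 ⊕ p2))) ∨ p1) = T, (((p4 ↔ p3) ↔ (p2 ↔ p1)) ∧ ((p4 ↔ (p1 ⊕ ¬(p2 ⊕ p2))) ∨ p1)) = F, so the formula = T.
Row p1=F, p2=T, p3=T, p4=F: ((p4 ↔ p3) ↔ (p2 ↔ p1)) = T, ((p4 ↔ (p1 ⊕ ¬(p2 ⊕ p2))) ∨ p1) = F, (((p4 ↔ p3) ↔ (p2 ↔ p1)) ∧ ((p4 ↔ (p1 ⊕ ¬(p2 ⊕ p2))) ∨ p1)) = F, so the formula = T.
Row p1=F, p2=F, p3=F, p4=T: ((p4 ↔ p3) ↔ (p2 ↔ p1)) = F, ((p4 ↔ (p1 ⊕ ¬(p2 ⊕ p2))) ∨ p1) = T, (((p4 ↔ p3) ↔ (p2 ↔ p1)) ∧ ((p4 ↔ (p1 ⊕ ¬(p2 ⊕ p2))) ∨ p1)) = F, so the formula = T.
Row p1=F, p2=F, p3=F, p4=F: ((p4 ↔ p3) ↔ (p2 ↔ p1)) = T, ((p4 ↔ (p1 ⊕ ¬(p2 ⊕ p2))) ∨ p1) = F, (((p4 ↔ p3) ↔ (p2 ↔ p1)) ∧ ((p4 ↔ (p1 ⊕ ¬(p2 ⊕ p2))) ∨ p1)) = F, so the formula = T.

F, T, T, T, T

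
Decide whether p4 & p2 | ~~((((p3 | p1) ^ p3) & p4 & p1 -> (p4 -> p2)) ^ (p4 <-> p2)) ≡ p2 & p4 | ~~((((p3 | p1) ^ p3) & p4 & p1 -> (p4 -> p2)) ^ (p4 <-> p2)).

p1  p2  p3  p4  |  φ  ψ
F   F   F   F   |  F  F
F   F   F   T   |  T  T
F   F   T   F   |  F  F
F   F   T   T   |  T  T
F   T   F   F   |  T  T
F   T   F   T   |  T  T
F   T   T   F   |  T  T
F   T   T   T   |  T  T
T   F   F   F   |  F  F
T   F   F   T   |  F  F
T   F   T   F   |  F  F
T   F   T   T   |  T  T
T   T   F   F   |  T  T
T   T   F   T   |  T  T
T   T   T   F   |  T  T
T   T   T   T   |  T  T
The columns for φ and ψ agree on every row, so they are logically equivalent.

equivalent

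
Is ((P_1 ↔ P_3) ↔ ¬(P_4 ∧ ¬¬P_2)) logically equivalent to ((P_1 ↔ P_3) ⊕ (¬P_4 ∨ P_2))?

 P_1  |  P_2  |  P_3  |  P_4  |   φ   |   ψ  
----- | ----- | ----- | ----- | ----- | -----
 True |  True |  True |  True | False | False
 True |  True |  True | False |  True | False
 True |  True | False |  True |  True |  True
 True |  True | False | False | False |  True
 True | False |  True |  True |  True |  True
 True | False |  True | False |  True | False
 True | False | False |  True | False | False
 True | False | False | False | False |  True
False |  True |  True |  True |  True |  True
False |  True |  True | False | False |  True
False |  True | False |  True | False | False
False |  True | False | False |  True | False
False | False |  True |  True | False | False
False | False |  True | False | False |  True
False | False | False |  True |  True |  True
False | False | False | False |  True | False
The columns differ at P_1=True, P_2=True, P_3=True, P_4=False (φ=True, ψ=False), so they are not equivalent.

not equivalent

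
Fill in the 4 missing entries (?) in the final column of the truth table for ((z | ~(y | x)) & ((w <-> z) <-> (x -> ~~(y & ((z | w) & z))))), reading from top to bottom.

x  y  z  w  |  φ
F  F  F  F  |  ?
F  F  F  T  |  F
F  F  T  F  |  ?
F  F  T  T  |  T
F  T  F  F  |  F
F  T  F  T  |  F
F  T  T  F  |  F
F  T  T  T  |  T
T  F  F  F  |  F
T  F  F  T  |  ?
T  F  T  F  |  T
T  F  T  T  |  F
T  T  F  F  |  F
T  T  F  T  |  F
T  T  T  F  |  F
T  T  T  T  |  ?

Row x=F, y=F, z=F, w=F: (z | ~(y | x)) = T, ((w <-> z) <-> (x -> ~~(y & ((z | w) & z)))) = T, so the formula = T.
Row x=F, y=F, z=T, w=F: (z | ~(y | x)) = T, ((w <-> z) <-> (x -> ~~(y & ((z | w) & z)))) = F, so the formula = F.
Row x=T, y=F, z=F, w=T: (z | ~(y | x)) = F, ((w <-> z) <-> (x -> ~~(y & ((z | w) & z)))) = T, so the formula = F.
Row x=T, y=T, z=T, w=T: (z | ~(y | x)) = T, ((w <-> z) <-> (x -> ~~(y & ((z | w) & z)))) = T, so the formula = T.

T, F, F, T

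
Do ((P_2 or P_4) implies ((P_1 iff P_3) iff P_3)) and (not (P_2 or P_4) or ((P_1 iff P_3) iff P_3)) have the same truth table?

equivalent

P_1  P_2  P_3  P_4  |  φ  ψ
 1    1    1    1   |  1  1
 1    1    1    0   |  1  1
 1    1    0    1   |  1  1
 1    1    0    0   |  1  1
 1    0    1    1   |  1  1
 1    0    1    0   |  1  1
 1    0    0    1   |  1  1
 1    0    0    0   |  1  1
 0    1    1    1   |  0  0
 0    1    1    0   |  0  0
 0    1    0    1   |  0  0
 0    1    0    0   |  0  0
 0    0    1    1   |  0  0
 0    0    1    0   |  1  1
 0    0    0    1   |  0  0
 0    0    0    0   |  1  1
The columns for φ and ψ agree on every row, so they are logically equivalent.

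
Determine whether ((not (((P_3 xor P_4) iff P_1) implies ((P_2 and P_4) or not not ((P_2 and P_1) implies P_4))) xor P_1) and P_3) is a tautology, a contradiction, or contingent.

contingent

P_1 | P_2 | P_3 | P_4 | φ
--- | --- | --- | --- | -
 F  |  F  |  F  |  F  | F
 F  |  F  |  F  |  T  | F
 F  |  F  |  T  |  F  | F
 F  |  F  |  T  |  T  | F
 F  |  T  |  F  |  F  | F
 F  |  T  |  F  |  T  | F
 F  |  T  |  T  |  F  | F
 F  |  T  |  T  |  T  | F
 T  |  F  |  F  |  F  | F
 T  |  F  |  F  |  T  | F
 T  |  F  |  T  |  F  | T
 T  |  F  |  T  |  T  | T
 T  |  T  |  F  |  F  | F
 T  |  T  |  F  |  T  | F
 T  |  T  |  T  |  F  | F
 T  |  T  |  T  |  T  | T
3 of 16 rows are T, so the formula is contingent.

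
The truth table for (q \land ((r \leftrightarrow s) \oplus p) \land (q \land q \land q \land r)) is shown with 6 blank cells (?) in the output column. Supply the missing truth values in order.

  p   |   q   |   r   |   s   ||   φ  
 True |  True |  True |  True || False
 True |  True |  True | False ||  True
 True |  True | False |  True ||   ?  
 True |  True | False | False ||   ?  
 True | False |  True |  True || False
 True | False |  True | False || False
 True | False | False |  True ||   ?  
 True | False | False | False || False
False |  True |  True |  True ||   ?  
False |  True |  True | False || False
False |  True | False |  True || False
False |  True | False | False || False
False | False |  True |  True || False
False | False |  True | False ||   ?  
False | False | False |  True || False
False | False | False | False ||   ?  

Row p=True, q=True, r=False, s=True: ((r \leftrightarrow s) \oplus p) = True, (q \land q \land q \land r) = False, so the formula = False.
Row p=True, q=True, r=False, s=False: ((r \leftrightarrow s) \oplus p) = False, (q \land q \land q \land r) = False, so the formula = False.
Row p=True, q=False, r=False, s=True: ((r \leftrightarrow s) \oplus p) = True, (q \land q \land q \land r) = False, so the formula = False.
Row p=False, q=True, r=True, s=True: ((r \leftrightarrow s) \oplus p) = True, (q \land q \land q \land r) = True, so the formula = True.
Row p=False, q=False, r=True, s=False: ((r \leftrightarrow s) \oplus p) = False, (q \land q \land q \land r) = False, so the formula = False.
Row p=False, q=False, r=False, s=False: ((r \leftrightarrow s) \oplus p) = True, (q \land q \land q \land r) = False, so the formula = False.

False, False, False, True, False, False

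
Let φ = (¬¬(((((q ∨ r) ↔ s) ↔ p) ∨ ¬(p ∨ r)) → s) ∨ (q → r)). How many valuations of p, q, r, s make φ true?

15

p  q  r  s  |  (q ∨ r)  ((q ∨ r) ↔ s)  (((q ∨ r) ↔ s) ↔ p)  (p ∨ r)  ¬(p ∨ r)  (q → r)  φ
0  0  0  0  |     0           1                 0              0        1         1     1
0  0  0  1  |     0           0                 1              0        1         1     1
0  0  1  0  |     1           0                 1              1        0         1     1
0  0  1  1  |     1           1                 0              1        0         1     1
0  1  0  0  |     1           0                 1              0        1         0     0
0  1  0  1  |     1           1                 0              0        1         0     1
0  1  1  0  |     1           0                 1              1        0         1     1
0  1  1  1  |     1           1                 0              1        0         1     1
1  0  0  0  |     0           1                 1              1        0         1     1
1  0  0  1  |     0           0                 0              1        0         1     1
1  0  1  0  |     1           0                 0              1        0         1     1
1  0  1  1  |     1           1                 1              1        0         1     1
1  1  0  0  |     1           0                 0              1        0         0     1
1  1  0  1  |     1           1                 1              1        0         0     1
1  1  1  0  |     1           0                 0              1        0         1     1
1  1  1  1  |     1           1                 1              1        0         1     1
The formula is true on 15 of the 16 rows.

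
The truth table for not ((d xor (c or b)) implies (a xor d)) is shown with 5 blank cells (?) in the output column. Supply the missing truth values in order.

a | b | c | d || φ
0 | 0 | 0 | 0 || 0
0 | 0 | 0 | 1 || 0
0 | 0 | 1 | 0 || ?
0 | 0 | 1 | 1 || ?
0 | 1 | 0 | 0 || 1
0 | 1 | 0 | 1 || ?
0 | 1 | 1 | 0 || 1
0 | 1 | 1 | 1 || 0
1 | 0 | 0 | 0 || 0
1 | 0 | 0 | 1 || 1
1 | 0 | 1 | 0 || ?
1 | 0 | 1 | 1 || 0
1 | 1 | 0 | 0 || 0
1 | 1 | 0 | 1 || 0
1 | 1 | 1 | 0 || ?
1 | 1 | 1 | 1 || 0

Row a=0, b=0, c=1, d=0: (d xor (c or b)) = 1, (a xor d) = 0, ((d xor (c or b)) implies (a xor d)) = 0, so the formula = 1.
Row a=0, b=0, c=1, d=1: (d xor (c or b)) = 0, (a xor d) = 1, ((d xor (c or b)) implies (a xor d)) = 1, so the formula = 0.
Row a=0, b=1, c=0, d=1: (d xor (c or b)) = 0, (a xor d) = 1, ((d xor (c or b)) implies (a xor d)) = 1, so the formula = 0.
Row a=1, b=0, c=1, d=0: (d xor (c or b)) = 1, (a xor d) = 1, ((d xor (c or b)) implies (a xor d)) = 1, so the formula = 0.
Row a=1, b=1, c=1, d=0: (d xor (c or b)) = 1, (a xor d) = 1, ((d xor (c or b)) implies (a xor d)) = 1, so the formula = 0.

1, 0, 0, 0, 0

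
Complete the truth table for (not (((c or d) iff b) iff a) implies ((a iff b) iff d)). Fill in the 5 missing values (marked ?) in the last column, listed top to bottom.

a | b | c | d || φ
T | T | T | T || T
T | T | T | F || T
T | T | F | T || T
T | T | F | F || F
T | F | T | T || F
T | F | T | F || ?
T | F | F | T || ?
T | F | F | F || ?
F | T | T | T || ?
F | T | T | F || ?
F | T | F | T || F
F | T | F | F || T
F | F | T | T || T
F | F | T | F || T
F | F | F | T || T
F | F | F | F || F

Row a=T, b=F, c=T, d=F: not (((c or d) iff b) iff a) = T, ((a iff b) iff d) = T, so the formula = T.
Row a=T, b=F, c=F, d=T: not (((c or d) iff b) iff a) = T, ((a iff b) iff d) = F, so the formula = F.
Row a=T, b=F, c=F, d=F: not (((c or d) iff b) iff a) = F, ((a iff b) iff d) = T, so the formula = T.
Row a=F, b=T, c=T, d=T: not (((c or d) iff b) iff a) = T, ((a iff b) iff d) = F, so the formula = F.
Row a=F, b=T, c=T, d=F: not (((c or d) iff b) iff a) = T, ((a iff b) iff d) = T, so the formula = T.

T, F, T, F, T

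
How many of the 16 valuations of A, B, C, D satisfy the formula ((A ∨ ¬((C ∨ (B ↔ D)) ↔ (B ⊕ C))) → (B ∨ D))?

13

A | B | C | D | (B ↔ D) | (C ∨ (B ↔ D)) | (B ⊕ C) | ((C ∨ (B ↔ D)) ↔ (B ⊕ C)) | ¬((C ∨ (B ↔ D)) ↔ (B ⊕ C)) | (B ∨ D) | φ
- | - | - | - | ------- | ------------- | ------- | ------------------------- | -------------------------- | ------- | -
F | F | F | F |    T    |       T       |    F    |             F             |             T              |    F    | F
F | F | F | T |    F    |       F       |    F    |             T             |             F              |    T    | T
F | F | T | F |    T    |       T       |    T    |             T             |             F              |    F    | T
F | F | T | T |    F    |       T       |    T    |             T             |             F              |    T    | T
F | T | F | F |    F    |       F       |    T    |             F             |             T              |    T    | T
F | T | F | T |    T    |       T       |    T    |             T             |             F              |    T    | T
F | T | T | F |    F    |       T       |    F    |             F             |             T              |    T    | T
F | T | T | T |    T    |       T       |    F    |             F             |             T              |    T    | T
T | F | F | F |    T    |       T       |    F    |             F             |             T              |    F    | F
T | F | F | T |    F    |       F       |    F    |             T             |             F              |    T    | T
T | F | T | F |    T    |       T       |    T    |             T             |             F              |    F    | F
T | F | T | T |    F    |       T       |    T    |             T             |             F              |    T    | T
T | T | F | F |    F    |       F       |    T    |             F             |             T              |    T    | T
T | T | F | T |    T    |       T       |    T    |             T             |             F              |    T    | T
T | T | T | F |    F    |       T       |    F    |             F             |             T              |    T    | T
T | T | T | T |    T    |       T       |    F    |             F             |             T              |    T    | T
The formula is true on 13 of the 16 rows.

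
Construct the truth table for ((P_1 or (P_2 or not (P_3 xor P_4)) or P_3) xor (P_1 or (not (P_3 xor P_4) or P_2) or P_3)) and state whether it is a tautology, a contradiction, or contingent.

contradiction

P_1 | P_2 | P_3 | P_4 | φ
--- | --- | --- | --- | -
 T  |  T  |  T  |  T  | F
 T  |  T  |  T  |  F  | F
 T  |  T  |  F  |  T  | F
 T  |  T  |  F  |  F  | F
 T  |  F  |  T  |  T  | F
 T  |  F  |  T  |  F  | F
 T  |  F  |  F  |  T  | F
 T  |  F  |  F  |  F  | F
 F  |  T  |  T  |  T  | F
 F  |  T  |  T  |  F  | F
 F  |  T  |  F  |  T  | F
 F  |  T  |  F  |  F  | F
 F  |  F  |  T  |  T  | F
 F  |  F  |  T  |  F  | F
 F  |  F  |  F  |  T  | F
 F  |  F  |  F  |  F  | F
Every row is F, so the formula is a contradiction.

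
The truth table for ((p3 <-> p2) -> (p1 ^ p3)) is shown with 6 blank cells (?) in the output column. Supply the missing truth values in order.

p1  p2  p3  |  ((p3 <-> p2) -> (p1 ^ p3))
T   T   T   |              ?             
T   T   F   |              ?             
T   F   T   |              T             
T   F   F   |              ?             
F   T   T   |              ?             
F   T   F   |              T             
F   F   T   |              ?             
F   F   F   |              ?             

F, T, T, T, T, F

Row p1=T, p2=T, p3=T: (p3 <-> p2) = T, (p1 ^ p3) = F, so ((p3 <-> p2) -> (p1 ^ p3)) = F.
Row p1=T, p2=T, p3=F: (p3 <-> p2) = F, (p1 ^ p3) = T, so ((p3 <-> p2) -> (p1 ^ p3)) = T.
Row p1=T, p2=F, p3=F: (p3 <-> p2) = T, (p1 ^ p3) = T, so ((p3 <-> p2) -> (p1 ^ p3)) = T.
Row p1=F, p2=T, p3=T: (p3 <-> p2) = T, (p1 ^ p3) = T, so ((p3 <-> p2) -> (p1 ^ p3)) = T.
Row p1=F, p2=F, p3=T: (p3 <-> p2) = F, (p1 ^ p3) = T, so ((p3 <-> p2) -> (p1 ^ p3)) = T.
Row p1=F, p2=F, p3=F: (p3 <-> p2) = T, (p1 ^ p3) = F, so ((p3 <-> p2) -> (p1 ^ p3)) = F.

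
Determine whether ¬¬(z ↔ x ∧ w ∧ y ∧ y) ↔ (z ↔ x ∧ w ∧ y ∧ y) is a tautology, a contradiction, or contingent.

x | y | z | w | (x ∧ w ∧ y ∧ y) | (z ↔ (x ∧ w ∧ y ∧ y)) | ¬(z ↔ (x ∧ w ∧ y ∧ y)) | ¬¬(z ↔ (x ∧ w ∧ y ∧ y)) | φ
- | - | - | - | --------------- | --------------------- | ---------------------- | ----------------------- | -
1 | 1 | 1 | 1 |        1        |           1           |           0            |            1            | 1
1 | 1 | 1 | 0 |        0        |           0           |           1            |            0            | 1
1 | 1 | 0 | 1 |        1        |           0           |           1            |            0            | 1
1 | 1 | 0 | 0 |        0        |           1           |           0            |            1            | 1
1 | 0 | 1 | 1 |        0        |           0           |           1            |            0            | 1
1 | 0 | 1 | 0 |        0        |           0           |           1            |            0            | 1
1 | 0 | 0 | 1 |        0        |           1           |           0            |            1            | 1
1 | 0 | 0 | 0 |        0        |           1           |           0            |            1            | 1
0 | 1 | 1 | 1 |        0        |           0           |           1            |            0            | 1
0 | 1 | 1 | 0 |        0        |           0           |           1            |            0            | 1
0 | 1 | 0 | 1 |        0        |           1           |           0            |            1            | 1
0 | 1 | 0 | 0 |        0        |           1           |           0            |            1            | 1
0 | 0 | 1 | 1 |        0        |           0           |           1            |            0            | 1
0 | 0 | 1 | 0 |        0        |           0           |           1            |            0            | 1
0 | 0 | 0 | 1 |        0        |           1           |           0            |            1            | 1
0 | 0 | 0 | 0 |        0        |           1           |           0            |            1            | 1
Every row is 1, so the formula is a tautology.

tautology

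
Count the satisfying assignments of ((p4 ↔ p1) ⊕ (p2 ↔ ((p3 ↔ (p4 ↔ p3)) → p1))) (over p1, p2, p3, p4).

p1 | p2 | p3 | p4 | (p4 ↔ p1) | (p4 ↔ p3) | (p3 ↔ (p4 ↔ p3)) | ((p3 ↔ (p4 ↔ p3)) → p1) | φ
-- | -- | -- | -- | --------- | --------- | ---------------- | ----------------------- | -
F  | F  | F  | F  |     T     |     T     |        F         |            T            | T
F  | F  | F  | T  |     F     |     F     |        T         |            F            | T
F  | F  | T  | F  |     T     |     F     |        F         |            T            | T
F  | F  | T  | T  |     F     |     T     |        T         |            F            | T
F  | T  | F  | F  |     T     |     T     |        F         |            T            | F
F  | T  | F  | T  |     F     |     F     |        T         |            F            | F
F  | T  | T  | F  |     T     |     F     |        F         |            T            | F
F  | T  | T  | T  |     F     |     T     |        T         |            F            | F
T  | F  | F  | F  |     F     |     T     |        F         |            T            | F
T  | F  | F  | T  |     T     |     F     |        T         |            T            | T
T  | F  | T  | F  |     F     |     F     |        F         |            T            | F
T  | F  | T  | T  |     T     |     T     |        T         |            T            | T
T  | T  | F  | F  |     F     |     T     |        F         |            T            | T
T  | T  | F  | T  |     T     |     F     |        T         |            T            | F
T  | T  | T  | F  |     F     |     F     |        F         |            T            | T
T  | T  | T  | T  |     T     |     T     |        T         |            T            | F
The formula is true on 8 of the 16 rows.

8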